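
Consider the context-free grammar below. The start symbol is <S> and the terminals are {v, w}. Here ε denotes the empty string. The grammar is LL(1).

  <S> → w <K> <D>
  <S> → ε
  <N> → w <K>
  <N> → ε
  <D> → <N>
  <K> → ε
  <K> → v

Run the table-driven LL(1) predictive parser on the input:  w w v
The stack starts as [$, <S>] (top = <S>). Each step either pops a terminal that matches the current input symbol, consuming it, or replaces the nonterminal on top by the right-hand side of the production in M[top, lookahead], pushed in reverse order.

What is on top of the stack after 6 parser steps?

<K>

     Stack        Input    Action
  1  $ <S>        w w v $  expand <S> → w <K> <D>
  2  $ <D> <K> w  w w v $  match w
  3  $ <D> <K>    w v $    expand <K> → ε
  4  $ <D>        w v $    expand <D> → <N>
  5  $ <N>        w v $    expand <N> → w <K>
  6  $ <K> w      w v $    match w
Stack after step 6: $ <K> (top = <K>).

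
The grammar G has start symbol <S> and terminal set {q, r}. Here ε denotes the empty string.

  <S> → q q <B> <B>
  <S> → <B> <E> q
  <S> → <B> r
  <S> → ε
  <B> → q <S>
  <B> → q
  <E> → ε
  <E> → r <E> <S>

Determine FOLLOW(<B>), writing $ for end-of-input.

FIRST(<B>) = {q}
FIRST(<E>) = {ε, r}
FIRST(<S>) = {ε, q}  (via <B> <E> q, <B> r)
FOLLOW(<S>) includes $ since <S> is the start symbol.
FOLLOW(<E>): in <S>→<B> <E> q, <E> is followed by q with FIRST {q}; in <E>→r <E> <S>, <E> is followed by <S> with FIRST {ε, q}; in <E>→r <E> <S>, the suffix after <E> is nullable (adds nothing new). Thus FOLLOW(<E>) = {q}.
FOLLOW(<S>): in <B>→q <S>, the suffix after <S> is empty, so FOLLOW(<S>) ⊇ FOLLOW(<B>) = {$, q, r}; in <E>→r <E> <S>, the suffix after <S> is empty, so FOLLOW(<S>) ⊇ FOLLOW(<E>) = {q}. Thus FOLLOW(<S>) = {$, q, r}.
FOLLOW(<B>): in <S>→q q <B> <B> (occurrence 1), <B> is followed by <B> with FIRST {q}; in <S>→q q <B> <B> (occurrence 2), the suffix after <B> is empty, so FOLLOW(<B>) ⊇ FOLLOW(<S>) = {$, q, r}; in <S>→<B> <E> q, <B> is followed by <E> q with FIRST {q, r}; in <S>→<B> r, <B> is followed by r with FIRST {r}. Thus FOLLOW(<B>) = {$, q, r}.

{$, q, r}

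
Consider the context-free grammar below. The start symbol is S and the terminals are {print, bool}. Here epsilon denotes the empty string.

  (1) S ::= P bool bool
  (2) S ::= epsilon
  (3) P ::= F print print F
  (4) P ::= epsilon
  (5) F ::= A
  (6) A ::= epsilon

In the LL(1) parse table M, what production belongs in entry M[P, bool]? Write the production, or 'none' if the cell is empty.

P ::= epsilon

FIRST(A): from A::=epsilon we get {epsilon}. So FIRST(A) = {epsilon}.
FIRST(F): from F::=A we get {epsilon}. So FIRST(F) = {epsilon}.
FIRST(P): from P::=F print print F we get {print}; from P::=epsilon we get {epsilon}. So FIRST(P) = {epsilon, print}.
FIRST(S): from S::=P bool bool we get {bool, print}; from S::=epsilon we get {epsilon}. So FIRST(S) = {epsilon, bool, print}.
FOLLOW(S) includes $ since S is the start symbol.
FOLLOW(P): in S::=P bool bool, P is followed by bool bool with FIRST {bool}. Thus FOLLOW(P) = {bool}.
For P ::= F print print F: FIRST(F print print F) = {print}, so it goes in M[P, t] for t ∈ {print}.
For P ::= epsilon: FIRST(epsilon) = {epsilon}, so it goes in M[P, t] for t ∈ {}; since epsilon ∈ FIRST, also for every t ∈ FOLLOW(P) = {bool}.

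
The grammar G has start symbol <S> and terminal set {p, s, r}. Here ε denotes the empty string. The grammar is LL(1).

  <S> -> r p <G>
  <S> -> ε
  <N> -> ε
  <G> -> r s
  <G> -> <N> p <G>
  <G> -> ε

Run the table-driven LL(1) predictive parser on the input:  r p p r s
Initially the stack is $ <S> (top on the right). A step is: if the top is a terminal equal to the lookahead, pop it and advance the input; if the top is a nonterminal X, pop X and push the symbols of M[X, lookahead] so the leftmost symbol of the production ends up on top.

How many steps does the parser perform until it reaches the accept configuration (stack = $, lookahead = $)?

9

step 1: stack=$ <S>  input=r p p r s $  — expand <S> -> r p <G>
step 2: stack=$ <G> p r  input=r p p r s $  — match r
step 3: stack=$ <G> p  input=p p r s $  — match p
step 4: stack=$ <G>  input=p r s $  — expand <G> -> <N> p <G>
step 5: stack=$ <G> p <N>  input=p r s $  — expand <N> -> ε
step 6: stack=$ <G> p  input=p r s $  — match p
step 7: stack=$ <G>  input=r s $  — expand <G> -> r s
step 8: stack=$ s r  input=r s $  — match r
step 9: stack=$ s  input=s $  — match s
Accept reached after 9 steps.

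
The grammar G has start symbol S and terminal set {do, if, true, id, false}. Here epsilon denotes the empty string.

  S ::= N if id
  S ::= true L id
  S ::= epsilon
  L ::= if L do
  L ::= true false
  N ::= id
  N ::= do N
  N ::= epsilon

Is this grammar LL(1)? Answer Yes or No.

Yes

FIRST(S) = {epsilon, do, id, if, true}
FIRST(L) = {if, true}
FIRST(N) = {epsilon, do, id}
FOLLOW(S) = {$}
FOLLOW(L) = {do, id}
FOLLOW(N) = {if}
Each cell of M receives at most one production.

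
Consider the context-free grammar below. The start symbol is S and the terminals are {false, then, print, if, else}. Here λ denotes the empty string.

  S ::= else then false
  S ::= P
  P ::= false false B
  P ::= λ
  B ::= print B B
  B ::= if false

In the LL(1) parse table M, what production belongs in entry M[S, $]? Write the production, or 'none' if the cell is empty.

FIRST(P): from P::=false false B we get {false}; from P::=λ we get {λ}. So FIRST(P) = {λ, false}.
FIRST(B): from B::=print B B we get {print}; from B::=if false we get {if}. So FIRST(B) = {if, print}.
FIRST(S): from S::=else then false we get {else}; from S::=P we get {λ, false}. So FIRST(S) = {λ, else, false}.
FOLLOW(S) includes $ since S is the start symbol.
FOLLOW(S): S appears on no right-hand side. Thus FOLLOW(S) = {$}.
For S ::= else then false: FIRST(else then false) = {else}, so it goes in M[S, t] for t ∈ {else}.
For S ::= P: FIRST(P) = {λ, false}, so it goes in M[S, t] for t ∈ {false}; since λ ∈ FIRST, also for every t ∈ FOLLOW(S) = {$}.

S ::= P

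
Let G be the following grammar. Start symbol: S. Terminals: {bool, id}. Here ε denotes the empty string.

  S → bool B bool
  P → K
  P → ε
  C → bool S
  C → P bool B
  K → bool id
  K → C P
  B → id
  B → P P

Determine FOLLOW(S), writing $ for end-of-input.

FIRST(S): from S→bool B bool we get {bool}. So FIRST(S) = {bool}.
FIRST(P): from P→K we get {bool}; from P→ε we get {ε}. So FIRST(P) = {ε, bool}.
FIRST(C): from C→bool S we get {bool}; from C→P bool B we get {bool}. So FIRST(C) = {bool}.
FIRST(B): from B→id we get {id}; from B→P P we get {ε, bool}. So FIRST(B) = {ε, bool, id}.
FIRST(K): from K→bool id we get {bool}; from K→C P we get {bool}. So FIRST(K) = {bool}.
FOLLOW(S) includes $ since S is the start symbol.
FOLLOW(S): in C→bool S, the suffix after S is empty, so FOLLOW(S) ⊇ FOLLOW(C) = {bool}. Thus FOLLOW(S) = {$, bool}.
FOLLOW(P): in C→P bool B, P is followed by bool B with FIRST {bool}; in K→C P, the suffix after P is empty, so FOLLOW(P) ⊇ FOLLOW(K) = {bool}; in B→P P (occurrence 1), P is followed by P with FIRST {ε, bool}; in B→P P (occurrence 1), the suffix after P is nullable, so FOLLOW(P) ⊇ FOLLOW(B) = {bool}; in B→P P (occurrence 2), the suffix after P is empty, so FOLLOW(P) ⊇ FOLLOW(B) = {bool}. Thus FOLLOW(P) = {bool}.
FOLLOW(K): in P→K, the suffix after K is empty, so FOLLOW(K) ⊇ FOLLOW(P) = {bool}. Thus FOLLOW(K) = {bool}.
FOLLOW(C): in K→C P, C is followed by P with FIRST {ε, bool}; in K→C P, the suffix after C is nullable, so FOLLOW(C) ⊇ FOLLOW(K) = {bool}. Thus FOLLOW(C) = {bool}.
FOLLOW(B): in S→bool B bool, B is followed by bool with FIRST {bool}; in C→P bool B, the suffix after B is empty, so FOLLOW(B) ⊇ FOLLOW(C) = {bool}. Thus FOLLOW(B) = {bool}.

{$, bool}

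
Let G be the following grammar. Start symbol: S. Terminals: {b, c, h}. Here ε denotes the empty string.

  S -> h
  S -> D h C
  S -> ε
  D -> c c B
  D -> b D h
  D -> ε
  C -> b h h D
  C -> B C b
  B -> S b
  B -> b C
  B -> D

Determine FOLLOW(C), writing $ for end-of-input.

FIRST(D): from D->c c B we get {c}; from D->b D h we get {b}; from D->ε we get {ε}. So FIRST(D) = {ε, b, c}.
FIRST(S): from S->h we get {h}; from S->D h C we get {b, c, h}; from S->ε we get {ε}. So FIRST(S) = {ε, b, c, h}.
FIRST(B): from B->S b we get {b, c, h}; from B->b C we get {b}; from B->D we get {ε, b, c}. So FIRST(B) = {ε, b, c, h}.
FIRST(C): from C->b h h D we get {b}; from C->B C b we get {b, c, h}. So FIRST(C) = {b, c, h}.
FOLLOW(S) includes $ since S is the start symbol.
FOLLOW(S): in B->S b, S is followed by b with FIRST {b}. Thus FOLLOW(S) = {$, b}.
FOLLOW(D): in S->D h C, D is followed by h C with FIRST {h}; in D->b D h, D is followed by h with FIRST {h}; in C->b h h D, the suffix after D is empty, so FOLLOW(D) ⊇ FOLLOW(C) = {$, b, c, h}; in B->D, the suffix after D is empty, so FOLLOW(D) ⊇ FOLLOW(B) = {$, b, c, h}. Thus FOLLOW(D) = {$, b, c, h}.
FOLLOW(B): in D->c c B, the suffix after B is empty, so FOLLOW(B) ⊇ FOLLOW(D) = {$, b, c, h}; in C->B C b, B is followed by C b with FIRST {b, c, h}. Thus FOLLOW(B) = {$, b, c, h}.
FOLLOW(C): in S->D h C, the suffix after C is empty, so FOLLOW(C) ⊇ FOLLOW(S) = {$, b}; in C->B C b, C is followed by b with FIRST {b}; in B->b C, the suffix after C is empty, so FOLLOW(C) ⊇ FOLLOW(B) = {$, b, c, h}. Thus FOLLOW(C) = {$, b, c, h}.

{$, b, c, h}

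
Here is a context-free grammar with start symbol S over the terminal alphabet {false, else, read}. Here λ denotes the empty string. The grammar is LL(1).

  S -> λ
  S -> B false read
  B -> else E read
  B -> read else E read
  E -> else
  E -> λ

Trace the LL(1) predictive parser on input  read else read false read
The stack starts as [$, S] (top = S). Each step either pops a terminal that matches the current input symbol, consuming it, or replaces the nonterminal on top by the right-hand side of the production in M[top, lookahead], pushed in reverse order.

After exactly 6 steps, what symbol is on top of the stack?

false

step 1: stack=$ S  input=read else read false read $  — expand S -> B false read
step 2: stack=$ read false B  input=read else read false read $  — expand B -> read else E read
step 3: stack=$ read false read E else read  input=read else read false read $  — match read
step 4: stack=$ read false read E else  input=else read false read $  — match else
step 5: stack=$ read false read E  input=read false read $  — expand E -> λ
step 6: stack=$ read false read  input=read false read $  — match read
Stack after step 6: $ read false (top = false).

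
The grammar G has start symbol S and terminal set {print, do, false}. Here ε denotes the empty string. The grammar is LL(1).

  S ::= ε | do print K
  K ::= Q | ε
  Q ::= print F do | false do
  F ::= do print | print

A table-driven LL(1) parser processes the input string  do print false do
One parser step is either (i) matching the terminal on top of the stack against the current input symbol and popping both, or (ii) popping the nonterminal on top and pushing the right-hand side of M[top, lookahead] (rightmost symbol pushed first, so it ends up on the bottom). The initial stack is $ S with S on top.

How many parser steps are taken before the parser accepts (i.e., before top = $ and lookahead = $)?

7

step 1: stack=$ S  input=do print false do $  — expand S ::= do print K
step 2: stack=$ K print do  input=do print false do $  — match do
step 3: stack=$ K print  input=print false do $  — match print
step 4: stack=$ K  input=false do $  — expand K ::= Q
step 5: stack=$ Q  input=false do $  — expand Q ::= false do
step 6: stack=$ do false  input=false do $  — match false
step 7: stack=$ do  input=do $  — match do
Accept reached after 7 steps.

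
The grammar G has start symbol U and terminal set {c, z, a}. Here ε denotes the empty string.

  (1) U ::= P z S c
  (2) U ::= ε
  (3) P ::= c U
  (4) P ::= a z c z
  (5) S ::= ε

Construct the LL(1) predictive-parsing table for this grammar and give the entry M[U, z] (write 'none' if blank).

U ::= ε

FIRST(P) = {a, c}
FIRST(S) = {ε}
FIRST(U) = {ε, a, c}  (via P z S c)
FOLLOW(U) includes $ since U is the start symbol.
FOLLOW(P): in U::=P z S c, P is followed by z S c with FIRST {z}. Thus FOLLOW(P) = {z}.
FOLLOW(U): in P::=c U, the suffix after U is empty, so FOLLOW(U) ⊇ FOLLOW(P) = {z}. Thus FOLLOW(U) = {$, z}.
For U ::= P z S c: FIRST(P z S c) = {a, c}, so it goes in M[U, t] for t ∈ {a, c}.
For U ::= ε: FIRST(ε) = {ε}, so it goes in M[U, t] for t ∈ {}; since ε ∈ FIRST, also for every t ∈ FOLLOW(U) = {$, z}.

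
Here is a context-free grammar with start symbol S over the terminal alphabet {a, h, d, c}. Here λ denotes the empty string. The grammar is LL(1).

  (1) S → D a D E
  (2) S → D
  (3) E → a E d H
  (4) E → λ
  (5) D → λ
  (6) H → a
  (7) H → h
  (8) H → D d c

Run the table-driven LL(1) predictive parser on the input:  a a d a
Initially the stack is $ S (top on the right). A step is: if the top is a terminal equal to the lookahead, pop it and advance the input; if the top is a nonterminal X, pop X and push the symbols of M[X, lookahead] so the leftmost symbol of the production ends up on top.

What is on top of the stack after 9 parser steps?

a

step 1: stack=$ S  input=a a d a $  — expand S → D a D E
step 2: stack=$ E D a D  input=a a d a $  — expand D → λ
step 3: stack=$ E D a  input=a a d a $  — match a
step 4: stack=$ E D  input=a d a $  — expand D → λ
step 5: stack=$ E  input=a d a $  — expand E → a E d H
step 6: stack=$ H d E a  input=a d a $  — match a
step 7: stack=$ H d E  input=d a $  — expand E → λ
step 8: stack=$ H d  input=d a $  — match d
step 9: stack=$ H  input=a $  — expand H → a
Stack after step 9: $ a (top = a).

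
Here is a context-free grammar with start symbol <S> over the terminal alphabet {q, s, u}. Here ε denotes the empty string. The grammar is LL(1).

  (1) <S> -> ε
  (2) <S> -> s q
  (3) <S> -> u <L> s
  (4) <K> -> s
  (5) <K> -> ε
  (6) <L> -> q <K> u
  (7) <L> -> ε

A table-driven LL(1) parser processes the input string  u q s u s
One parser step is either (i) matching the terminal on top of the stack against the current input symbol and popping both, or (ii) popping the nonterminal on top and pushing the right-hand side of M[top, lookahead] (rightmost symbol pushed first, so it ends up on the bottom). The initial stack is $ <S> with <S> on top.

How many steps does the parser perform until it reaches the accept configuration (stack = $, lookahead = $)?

8

     Stack        Input        Action
  1  $ <S>        u q s u s $  expand <S> -> u <L> s
  2  $ s <L> u    u q s u s $  match u
  3  $ s <L>      q s u s $    expand <L> -> q <K> u
  4  $ s u <K> q  q s u s $    match q
  5  $ s u <K>    s u s $      expand <K> -> s
  6  $ s u s      s u s $      match s
  7  $ s u        u s $        match u
  8  $ s          s $          match s
Accept reached after 8 steps.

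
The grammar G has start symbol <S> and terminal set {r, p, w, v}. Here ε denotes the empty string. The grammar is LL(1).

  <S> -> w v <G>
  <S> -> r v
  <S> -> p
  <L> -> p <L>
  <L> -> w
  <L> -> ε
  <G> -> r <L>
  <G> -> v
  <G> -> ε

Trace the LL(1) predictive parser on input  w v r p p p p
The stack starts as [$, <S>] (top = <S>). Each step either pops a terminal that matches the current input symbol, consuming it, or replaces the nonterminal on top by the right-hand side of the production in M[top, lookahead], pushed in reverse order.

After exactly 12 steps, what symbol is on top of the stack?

p

step 1: stack=$ <S>  input=w v r p p p p $  — expand <S> -> w v <G>
step 2: stack=$ <G> v w  input=w v r p p p p $  — match w
step 3: stack=$ <G> v  input=v r p p p p $  — match v
step 4: stack=$ <G>  input=r p p p p $  — expand <G> -> r <L>
step 5: stack=$ <L> r  input=r p p p p $  — match r
step 6: stack=$ <L>  input=p p p p $  — expand <L> -> p <L>
step 7: stack=$ <L> p  input=p p p p $  — match p
step 8: stack=$ <L>  input=p p p $  — expand <L> -> p <L>
step 9: stack=$ <L> p  input=p p p $  — match p
step 10: stack=$ <L>  input=p p $  — expand <L> -> p <L>
step 11: stack=$ <L> p  input=p p $  — match p
step 12: stack=$ <L>  input=p $  — expand <L> -> p <L>
Stack after step 12: $ <L> p (top = p).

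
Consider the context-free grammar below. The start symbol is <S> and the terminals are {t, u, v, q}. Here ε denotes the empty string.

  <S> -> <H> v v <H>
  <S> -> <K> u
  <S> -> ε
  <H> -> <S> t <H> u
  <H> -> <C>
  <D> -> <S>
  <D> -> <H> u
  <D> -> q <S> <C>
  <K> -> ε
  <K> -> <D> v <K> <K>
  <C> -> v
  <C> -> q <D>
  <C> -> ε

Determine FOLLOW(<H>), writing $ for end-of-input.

{$, q, t, u, v}

FIRST(<C>) = {ε, q, v}
FIRST(<S>) = {ε, q, t, u, v}  (via <H> v v <H>, <K> u)
FIRST(<H>) = {ε, q, t, u, v}  (via <S> t <H> u, <C>)
FIRST(<D>) = {ε, q, t, u, v}  (via <S>, <H> u)
FIRST(<K>) = {ε, q, t, u, v}  (via <D> v <K> <K>)
FOLLOW(<S>) includes $ since <S> is the start symbol.
FOLLOW(<K>): in <S>-><K> u, <K> is followed by u with FIRST {u}; in <K>-><D> v <K> <K> (occurrence 1), <K> is followed by <K> with FIRST {ε, q, t, u, v}; in <K>-><D> v <K> <K> (occurrence 1), the suffix after <K> is nullable (adds nothing new); in <K>-><D> v <K> <K> (occurrence 2), the suffix after <K> is empty (adds nothing new). Thus FOLLOW(<K>) = {q, t, u, v}.
FOLLOW(<S>): in <H>-><S> t <H> u, <S> is followed by t <H> u with FIRST {t}; in <D>-><S>, the suffix after <S> is empty, so FOLLOW(<S>) ⊇ FOLLOW(<D>) = {$, q, t, u, v}; in <D>->q <S> <C>, <S> is followed by <C> with FIRST {ε, q, v}; in <D>->q <S> <C>, the suffix after <S> is nullable, so FOLLOW(<S>) ⊇ FOLLOW(<D>) = {$, q, t, u, v}. Thus FOLLOW(<S>) = {$, q, t, u, v}.
FOLLOW(<H>): in <S>-><H> v v <H> (occurrence 1), <H> is followed by v v <H> with FIRST {v}; in <S>-><H> v v <H> (occurrence 2), the suffix after <H> is empty, so FOLLOW(<H>) ⊇ FOLLOW(<S>) = {$, q, t, u, v}; in <H>-><S> t <H> u, <H> is followed by u with FIRST {u}; in <D>-><H> u, <H> is followed by u with FIRST {u}. Thus FOLLOW(<H>) = {$, q, t, u, v}.
FOLLOW(<D>): in <K>-><D> v <K> <K>, <D> is followed by v <K> <K> with FIRST {v}; in <C>->q <D>, the suffix after <D> is empty, so FOLLOW(<D>) ⊇ FOLLOW(<C>) = {$, q, t, u, v}. Thus FOLLOW(<D>) = {$, q, t, u, v}.
FOLLOW(<C>): in <H>-><C>, the suffix after <C> is empty, so FOLLOW(<C>) ⊇ FOLLOW(<H>) = {$, q, t, u, v}; in <D>->q <S> <C>, the suffix after <C> is empty, so FOLLOW(<C>) ⊇ FOLLOW(<D>) = {$, q, t, u, v}. Thus FOLLOW(<C>) = {$, q, t, u, v}.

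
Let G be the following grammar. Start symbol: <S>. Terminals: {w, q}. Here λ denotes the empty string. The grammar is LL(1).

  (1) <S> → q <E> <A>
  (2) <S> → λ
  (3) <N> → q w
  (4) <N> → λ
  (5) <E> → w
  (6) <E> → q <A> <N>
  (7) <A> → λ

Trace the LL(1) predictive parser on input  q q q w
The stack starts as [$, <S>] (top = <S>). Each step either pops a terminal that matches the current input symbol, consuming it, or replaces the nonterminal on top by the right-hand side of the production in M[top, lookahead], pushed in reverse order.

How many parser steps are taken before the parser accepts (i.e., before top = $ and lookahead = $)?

9

     Stack            Input      Action
  1  $ <S>            q q q w $  expand <S> → q <E> <A>
  2  $ <A> <E> q      q q q w $  match q
  3  $ <A> <E>        q q w $    expand <E> → q <A> <N>
  4  $ <A> <N> <A> q  q q w $    match q
  5  $ <A> <N> <A>    q w $      expand <A> → λ
  6  $ <A> <N>        q w $      expand <N> → q w
  7  $ <A> w q        q w $      match q
  8  $ <A> w          w $        match w
  9  $ <A>            $          expand <A> → λ
Accept reached after 9 steps.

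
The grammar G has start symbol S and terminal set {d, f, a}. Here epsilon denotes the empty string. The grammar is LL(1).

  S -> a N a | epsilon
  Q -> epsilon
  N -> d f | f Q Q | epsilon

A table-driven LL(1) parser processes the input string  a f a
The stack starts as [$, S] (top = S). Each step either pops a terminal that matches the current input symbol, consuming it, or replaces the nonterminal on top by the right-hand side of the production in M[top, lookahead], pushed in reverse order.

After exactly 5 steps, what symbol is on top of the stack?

step 1: stack=$ S  input=a f a $  — expand S -> a N a
step 2: stack=$ a N a  input=a f a $  — match a
step 3: stack=$ a N  input=f a $  — expand N -> f Q Q
step 4: stack=$ a Q Q f  input=f a $  — match f
step 5: stack=$ a Q Q  input=a $  — expand Q -> epsilon
Stack after step 5: $ a Q (top = Q).

Q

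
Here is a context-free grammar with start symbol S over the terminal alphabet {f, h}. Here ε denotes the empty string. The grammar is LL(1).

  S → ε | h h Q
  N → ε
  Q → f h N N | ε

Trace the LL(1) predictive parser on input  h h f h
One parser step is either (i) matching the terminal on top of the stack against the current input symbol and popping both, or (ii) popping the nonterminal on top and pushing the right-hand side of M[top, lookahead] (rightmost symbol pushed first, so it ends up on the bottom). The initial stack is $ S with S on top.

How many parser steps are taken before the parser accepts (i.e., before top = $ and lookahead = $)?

8

step 1: stack=$ S  input=h h f h $  — expand S → h h Q
step 2: stack=$ Q h h  input=h h f h $  — match h
step 3: stack=$ Q h  input=h f h $  — match h
step 4: stack=$ Q  input=f h $  — expand Q → f h N N
step 5: stack=$ N N h f  input=f h $  — match f
step 6: stack=$ N N h  input=h $  — match h
step 7: stack=$ N N  input=$  — expand N → ε
step 8: stack=$ N  input=$  — expand N → ε
Accept reached after 8 steps.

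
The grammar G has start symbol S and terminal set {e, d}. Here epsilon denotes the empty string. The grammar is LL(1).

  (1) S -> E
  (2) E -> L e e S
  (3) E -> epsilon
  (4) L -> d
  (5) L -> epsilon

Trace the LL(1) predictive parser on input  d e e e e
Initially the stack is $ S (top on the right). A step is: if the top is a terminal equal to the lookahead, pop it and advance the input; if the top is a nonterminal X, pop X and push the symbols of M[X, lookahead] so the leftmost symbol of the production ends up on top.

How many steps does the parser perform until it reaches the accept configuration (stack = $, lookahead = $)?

step 1: stack=$ S  input=d e e e e $  — expand S -> E
step 2: stack=$ E  input=d e e e e $  — expand E -> L e e S
step 3: stack=$ S e e L  input=d e e e e $  — expand L -> d
step 4: stack=$ S e e d  input=d e e e e $  — match d
step 5: stack=$ S e e  input=e e e e $  — match e
step 6: stack=$ S e  input=e e e $  — match e
step 7: stack=$ S  input=e e $  — expand S -> E
step 8: stack=$ E  input=e e $  — expand E -> L e e S
step 9: stack=$ S e e L  input=e e $  — expand L -> epsilon
step 10: stack=$ S e e  input=e e $  — match e
step 11: stack=$ S e  input=e $  — match e
step 12: stack=$ S  input=$  — expand S -> E
step 13: stack=$ E  input=$  — expand E -> epsilon
Accept reached after 13 steps.

13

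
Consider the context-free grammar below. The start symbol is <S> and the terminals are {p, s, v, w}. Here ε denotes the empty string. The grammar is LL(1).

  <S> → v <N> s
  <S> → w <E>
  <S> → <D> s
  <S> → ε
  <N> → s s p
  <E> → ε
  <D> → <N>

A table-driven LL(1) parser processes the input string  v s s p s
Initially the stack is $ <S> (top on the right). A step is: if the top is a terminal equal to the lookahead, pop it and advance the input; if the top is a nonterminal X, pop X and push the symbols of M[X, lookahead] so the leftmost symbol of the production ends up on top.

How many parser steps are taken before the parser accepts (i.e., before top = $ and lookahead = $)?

7

     Stack      Input        Action
  1  $ <S>      v s s p s $  expand <S> → v <N> s
  2  $ s <N> v  v s s p s $  match v
  3  $ s <N>    s s p s $    expand <N> → s s p
  4  $ s p s s  s s p s $    match s
  5  $ s p s    s p s $      match s
  6  $ s p      p s $        match p
  7  $ s        s $          match s
Accept reached after 7 steps.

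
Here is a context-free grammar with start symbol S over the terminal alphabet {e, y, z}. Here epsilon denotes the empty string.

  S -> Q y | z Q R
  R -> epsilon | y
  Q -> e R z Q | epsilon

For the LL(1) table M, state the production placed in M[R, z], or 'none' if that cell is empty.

FIRST(R): from R->epsilon we get {epsilon}; from R->y we get {y}. So FIRST(R) = {epsilon, y}.
FIRST(Q): from Q->e R z Q we get {e}; from Q->epsilon we get {epsilon}. So FIRST(Q) = {epsilon, e}.
FIRST(S): from S->Q y we get {e, y}; from S->z Q R we get {z}. So FIRST(S) = {e, y, z}.
FOLLOW(S) includes $ since S is the start symbol.
FOLLOW(S): S appears on no right-hand side. Thus FOLLOW(S) = {$}.
FOLLOW(R): in S->z Q R, the suffix after R is empty, so FOLLOW(R) ⊇ FOLLOW(S) = {$}; in Q->e R z Q, R is followed by z Q with FIRST {z}. Thus FOLLOW(R) = {$, z}.
For R -> epsilon: FIRST(epsilon) = {epsilon}, so it goes in M[R, t] for t ∈ {}; since epsilon ∈ FIRST, also for every t ∈ FOLLOW(R) = {$, z}.
For R -> y: FIRST(y) = {y}, so it goes in M[R, t] for t ∈ {y}.

R -> epsilon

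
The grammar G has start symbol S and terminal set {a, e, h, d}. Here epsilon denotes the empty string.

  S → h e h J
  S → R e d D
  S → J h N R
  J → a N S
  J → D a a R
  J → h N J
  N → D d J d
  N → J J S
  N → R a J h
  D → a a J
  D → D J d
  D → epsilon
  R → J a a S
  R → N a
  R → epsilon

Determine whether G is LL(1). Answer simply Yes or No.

FIRST(S) = {a, d, e, h}
FIRST(J) = {a, h}
FIRST(N) = {a, d, h}
FIRST(D) = {epsilon, a, h}
FIRST(R) = {epsilon, a, d, h}
FOLLOW(S) = {$, a, d, e, h}
FOLLOW(J) = {$, a, d, e, h}
FOLLOW(N) = {$, a, d, e, h}
FOLLOW(D) = {$, a, d, e, h}
FOLLOW(R) = {$, a, d, e, h}
Cell M[D, a] receives both D → a a J and D → D J d and D → epsilon — the grammar is not LL(1).

No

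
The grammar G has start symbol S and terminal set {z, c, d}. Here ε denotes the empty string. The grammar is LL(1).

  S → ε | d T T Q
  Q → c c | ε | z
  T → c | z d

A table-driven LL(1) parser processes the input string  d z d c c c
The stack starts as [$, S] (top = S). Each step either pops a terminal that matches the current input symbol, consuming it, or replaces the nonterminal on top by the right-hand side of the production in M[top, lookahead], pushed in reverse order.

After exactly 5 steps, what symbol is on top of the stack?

step 1: stack=$ S  input=d z d c c c $  — expand S → d T T Q
step 2: stack=$ Q T T d  input=d z d c c c $  — match d
step 3: stack=$ Q T T  input=z d c c c $  — expand T → z d
step 4: stack=$ Q T d z  input=z d c c c $  — match z
step 5: stack=$ Q T d  input=d c c c $  — match d
Stack after step 5: $ Q T (top = T).

T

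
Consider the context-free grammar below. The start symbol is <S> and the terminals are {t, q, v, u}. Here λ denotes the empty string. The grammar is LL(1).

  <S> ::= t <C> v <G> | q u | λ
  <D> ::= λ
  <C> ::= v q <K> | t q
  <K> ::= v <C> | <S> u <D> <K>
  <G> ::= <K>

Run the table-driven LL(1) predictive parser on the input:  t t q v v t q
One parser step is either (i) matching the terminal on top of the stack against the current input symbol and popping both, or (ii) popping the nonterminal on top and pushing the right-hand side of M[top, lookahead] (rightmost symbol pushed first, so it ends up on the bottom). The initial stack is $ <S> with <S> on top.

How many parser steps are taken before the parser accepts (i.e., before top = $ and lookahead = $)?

12

step 1: stack=$ <S>  input=t t q v v t q $  — expand <S> ::= t <C> v <G>
step 2: stack=$ <G> v <C> t  input=t t q v v t q $  — match t
step 3: stack=$ <G> v <C>  input=t q v v t q $  — expand <C> ::= t q
step 4: stack=$ <G> v q t  input=t q v v t q $  — match t
step 5: stack=$ <G> v q  input=q v v t q $  — match q
step 6: stack=$ <G> v  input=v v t q $  — match v
step 7: stack=$ <G>  input=v t q $  — expand <G> ::= <K>
step 8: stack=$ <K>  input=v t q $  — expand <K> ::= v <C>
step 9: stack=$ <C> v  input=v t q $  — match v
step 10: stack=$ <C>  input=t q $  — expand <C> ::= t q
step 11: stack=$ q t  input=t q $  — match t
step 12: stack=$ q  input=q $  — match q
Accept reached after 12 steps.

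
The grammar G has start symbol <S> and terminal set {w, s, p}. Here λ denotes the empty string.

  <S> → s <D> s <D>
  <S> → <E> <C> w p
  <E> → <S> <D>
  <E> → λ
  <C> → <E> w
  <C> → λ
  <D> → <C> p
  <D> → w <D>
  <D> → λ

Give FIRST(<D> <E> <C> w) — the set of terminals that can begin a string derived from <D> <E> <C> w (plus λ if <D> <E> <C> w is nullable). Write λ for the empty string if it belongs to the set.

FIRST(<S>) = {s, w}  (via <E> <C> w p)
FIRST(<E>) = {λ, s, w}  (via <S> <D>)
FIRST(<C>) = {λ, s, w}  (via <E> w)
FIRST(<D>) = {λ, p, s, w}  (via <C> p)
FIRST(<D> <E> <C> w): take FIRST of each symbol in turn, carrying on past any symbol whose FIRST contains λ; result {p, s, w}.

{p, s, w}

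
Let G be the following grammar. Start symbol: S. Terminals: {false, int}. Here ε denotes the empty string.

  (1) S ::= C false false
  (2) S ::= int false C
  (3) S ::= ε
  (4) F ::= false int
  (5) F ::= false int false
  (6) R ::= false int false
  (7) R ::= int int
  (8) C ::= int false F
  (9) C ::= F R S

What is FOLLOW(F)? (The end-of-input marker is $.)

FIRST(F): from F::=false int we get {false}; from F::=false int false we get {false}. So FIRST(F) = {false}.
FIRST(R): from R::=false int false we get {false}; from R::=int int we get {int}. So FIRST(R) = {false, int}.
FIRST(C): from C::=int false F we get {int}; from C::=F R S we get {false}. So FIRST(C) = {false, int}.
FIRST(S): from S::=C false false we get {false, int}; from S::=int false C we get {int}; from S::=ε we get {ε}. So FIRST(S) = {ε, false, int}.
FOLLOW(S) includes $ since S is the start symbol.
FOLLOW(S): in C::=F R S, the suffix after S is empty, so FOLLOW(S) ⊇ FOLLOW(C) = {$, false}. Thus FOLLOW(S) = {$, false}.
FOLLOW(C): in S::=C false false, C is followed by false false with FIRST {false}; in S::=int false C, the suffix after C is empty, so FOLLOW(C) ⊇ FOLLOW(S) = {$, false}. Thus FOLLOW(C) = {$, false}.
FOLLOW(F): in C::=int false F, the suffix after F is empty, so FOLLOW(F) ⊇ FOLLOW(C) = {$, false}; in C::=F R S, F is followed by R S with FIRST {false, int}. Thus FOLLOW(F) = {$, false, int}.
FOLLOW(R): in C::=F R S, R is followed by S with FIRST {ε, false, int}; in C::=F R S, the suffix after R is nullable, so FOLLOW(R) ⊇ FOLLOW(C) = {$, false}. Thus FOLLOW(R) = {$, false, int}.

{$, false, int}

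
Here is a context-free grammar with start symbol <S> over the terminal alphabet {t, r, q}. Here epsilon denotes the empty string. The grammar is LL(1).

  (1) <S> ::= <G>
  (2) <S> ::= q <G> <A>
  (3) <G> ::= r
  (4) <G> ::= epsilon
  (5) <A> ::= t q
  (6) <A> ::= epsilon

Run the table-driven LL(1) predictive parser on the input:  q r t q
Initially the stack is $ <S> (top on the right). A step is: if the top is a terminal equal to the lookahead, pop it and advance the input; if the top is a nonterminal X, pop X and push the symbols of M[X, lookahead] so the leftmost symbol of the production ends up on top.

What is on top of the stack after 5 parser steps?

     Stack        Input      Action
  1  $ <S>        q r t q $  expand <S> ::= q <G> <A>
  2  $ <A> <G> q  q r t q $  match q
  3  $ <A> <G>    r t q $    expand <G> ::= r
  4  $ <A> r      r t q $    match r
  5  $ <A>        t q $      expand <A> ::= t q
Stack after step 5: $ q t (top = t).

t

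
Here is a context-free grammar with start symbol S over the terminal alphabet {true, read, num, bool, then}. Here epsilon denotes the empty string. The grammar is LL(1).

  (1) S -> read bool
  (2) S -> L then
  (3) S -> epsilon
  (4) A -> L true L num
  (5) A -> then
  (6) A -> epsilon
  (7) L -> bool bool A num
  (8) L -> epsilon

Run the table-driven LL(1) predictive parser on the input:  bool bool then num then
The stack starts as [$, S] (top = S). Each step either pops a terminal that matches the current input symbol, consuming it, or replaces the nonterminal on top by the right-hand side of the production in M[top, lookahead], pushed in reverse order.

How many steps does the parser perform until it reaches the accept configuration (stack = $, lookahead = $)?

step 1: stack=$ S  input=bool bool then num then $  — expand S -> L then
step 2: stack=$ then L  input=bool bool then num then $  — expand L -> bool bool A num
step 3: stack=$ then num A bool bool  input=bool bool then num then $  — match bool
step 4: stack=$ then num A bool  input=bool then num then $  — match bool
step 5: stack=$ then num A  input=then num then $  — expand A -> then
step 6: stack=$ then num then  input=then num then $  — match then
step 7: stack=$ then num  input=num then $  — match num
step 8: stack=$ then  input=then $  — match then
Accept reached after 8 steps.

8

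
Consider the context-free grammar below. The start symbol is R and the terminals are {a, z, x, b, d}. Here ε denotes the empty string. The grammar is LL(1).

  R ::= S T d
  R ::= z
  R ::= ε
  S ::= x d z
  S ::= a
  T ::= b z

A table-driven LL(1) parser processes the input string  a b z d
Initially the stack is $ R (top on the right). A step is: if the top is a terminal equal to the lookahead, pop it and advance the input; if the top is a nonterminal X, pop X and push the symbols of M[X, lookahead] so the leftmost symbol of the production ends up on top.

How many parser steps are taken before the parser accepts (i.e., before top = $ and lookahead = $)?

     Stack    Input      Action
  1  $ R      a b z d $  expand R ::= S T d
  2  $ d T S  a b z d $  expand S ::= a
  3  $ d T a  a b z d $  match a
  4  $ d T    b z d $    expand T ::= b z
  5  $ d z b  b z d $    match b
  6  $ d z    z d $      match z
  7  $ d      d $        match d
Accept reached after 7 steps.

7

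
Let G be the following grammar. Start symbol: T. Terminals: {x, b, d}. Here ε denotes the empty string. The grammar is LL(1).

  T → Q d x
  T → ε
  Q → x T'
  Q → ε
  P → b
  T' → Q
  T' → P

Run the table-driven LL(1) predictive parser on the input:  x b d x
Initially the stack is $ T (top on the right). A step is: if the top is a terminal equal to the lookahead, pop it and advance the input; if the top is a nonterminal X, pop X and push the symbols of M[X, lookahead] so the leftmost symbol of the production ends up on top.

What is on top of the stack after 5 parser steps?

b

     Stack       Input      Action
  1  $ T         x b d x $  expand T → Q d x
  2  $ x d Q     x b d x $  expand Q → x T'
  3  $ x d T' x  x b d x $  match x
  4  $ x d T'    b d x $    expand T' → P
  5  $ x d P     b d x $    expand P → b
Stack after step 5: $ x d b (top = b).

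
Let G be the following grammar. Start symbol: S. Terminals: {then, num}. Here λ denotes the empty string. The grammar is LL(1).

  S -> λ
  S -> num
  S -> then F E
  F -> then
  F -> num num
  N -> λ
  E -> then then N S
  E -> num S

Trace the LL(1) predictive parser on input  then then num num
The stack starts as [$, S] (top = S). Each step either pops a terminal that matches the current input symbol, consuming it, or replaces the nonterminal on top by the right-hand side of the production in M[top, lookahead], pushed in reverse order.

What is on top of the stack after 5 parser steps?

step 1: stack=$ S  input=then then num num $  — expand S -> then F E
step 2: stack=$ E F then  input=then then num num $  — match then
step 3: stack=$ E F  input=then num num $  — expand F -> then
step 4: stack=$ E then  input=then num num $  — match then
step 5: stack=$ E  input=num num $  — expand E -> num S
Stack after step 5: $ S num (top = num).

num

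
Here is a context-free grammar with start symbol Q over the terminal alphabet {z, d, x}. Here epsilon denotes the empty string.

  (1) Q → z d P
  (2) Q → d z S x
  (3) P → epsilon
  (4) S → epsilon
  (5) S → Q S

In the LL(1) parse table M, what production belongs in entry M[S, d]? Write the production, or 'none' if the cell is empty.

FIRST(Q): from Q→z d P we get {z}; from Q→d z S x we get {d}. So FIRST(Q) = {d, z}.
FIRST(P): from P→epsilon we get {epsilon}. So FIRST(P) = {epsilon}.
FIRST(S): from S→epsilon we get {epsilon}; from S→Q S we get {d, z}. So FIRST(S) = {epsilon, d, z}.
FOLLOW(Q) includes $ since Q is the start symbol.
FOLLOW(S): in Q→d z S x, S is followed by x with FIRST {x}; in S→Q S, the suffix after S is empty (adds nothing new). Thus FOLLOW(S) = {x}.
For S → epsilon: FIRST(epsilon) = {epsilon}, so it goes in M[S, t] for t ∈ {}; since epsilon ∈ FIRST, also for every t ∈ FOLLOW(S) = {x}.
For S → Q S: FIRST(Q S) = {d, z}, so it goes in M[S, t] for t ∈ {d, z}.

S → Q S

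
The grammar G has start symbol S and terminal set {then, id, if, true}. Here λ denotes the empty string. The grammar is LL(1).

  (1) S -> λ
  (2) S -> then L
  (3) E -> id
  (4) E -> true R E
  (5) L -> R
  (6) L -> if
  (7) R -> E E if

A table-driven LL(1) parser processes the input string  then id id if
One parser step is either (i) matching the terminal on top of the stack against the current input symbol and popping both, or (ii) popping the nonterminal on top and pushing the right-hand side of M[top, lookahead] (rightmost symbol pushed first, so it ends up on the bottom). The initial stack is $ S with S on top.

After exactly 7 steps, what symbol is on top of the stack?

     Stack      Input            Action
  1  $ S        then id id if $  expand S -> then L
  2  $ L then   then id id if $  match then
  3  $ L        id id if $       expand L -> R
  4  $ R        id id if $       expand R -> E E if
  5  $ if E E   id id if $       expand E -> id
  6  $ if E id  id id if $       match id
  7  $ if E     id if $          expand E -> id
Stack after step 7: $ if id (top = id).

id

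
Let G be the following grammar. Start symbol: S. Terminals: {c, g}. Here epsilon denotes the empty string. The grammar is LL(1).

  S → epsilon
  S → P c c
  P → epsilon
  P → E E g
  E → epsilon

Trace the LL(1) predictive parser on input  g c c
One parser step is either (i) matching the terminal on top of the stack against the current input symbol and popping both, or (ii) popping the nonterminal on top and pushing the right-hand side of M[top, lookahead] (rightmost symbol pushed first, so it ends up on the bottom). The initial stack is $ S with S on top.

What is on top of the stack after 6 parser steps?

step 1: stack=$ S  input=g c c $  — expand S → P c c
step 2: stack=$ c c P  input=g c c $  — expand P → E E g
step 3: stack=$ c c g E E  input=g c c $  — expand E → epsilon
step 4: stack=$ c c g E  input=g c c $  — expand E → epsilon
step 5: stack=$ c c g  input=g c c $  — match g
step 6: stack=$ c c  input=c c $  — match c
Stack after step 6: $ c (top = c).

c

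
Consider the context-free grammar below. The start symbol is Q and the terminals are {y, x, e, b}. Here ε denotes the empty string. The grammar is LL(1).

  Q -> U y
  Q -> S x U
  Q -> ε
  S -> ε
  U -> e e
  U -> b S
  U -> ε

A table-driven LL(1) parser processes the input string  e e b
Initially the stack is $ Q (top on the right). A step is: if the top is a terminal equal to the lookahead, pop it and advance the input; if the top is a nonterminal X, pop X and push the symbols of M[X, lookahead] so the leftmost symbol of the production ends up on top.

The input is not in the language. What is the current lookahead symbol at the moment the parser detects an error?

     Stack    Input    Action
  1  $ Q      e e b $  expand Q -> U y
  2  $ y U    e e b $  expand U -> e e
  3  $ y e e  e e b $  match e
  4  $ y e    e b $    match e
  5  $ y      b $      error: top is terminal y but lookahead is b

b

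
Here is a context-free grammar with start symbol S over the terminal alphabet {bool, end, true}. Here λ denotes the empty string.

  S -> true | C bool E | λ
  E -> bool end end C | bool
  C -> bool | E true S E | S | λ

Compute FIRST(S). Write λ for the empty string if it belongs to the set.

{λ, bool, true}

FIRST(E): from E->bool end end C we get {bool}; from E->bool we get {bool}. So FIRST(E) = {bool}.
FIRST(S): from S->true we get {true}; from S->C bool E we get {bool, true}; from S->λ we get {λ}. So FIRST(S) = {λ, bool, true}.
FIRST(C): from C->bool we get {bool}; from C->E true S E we get {bool}; from C->S we get {λ, bool, true}; from C->λ we get {λ}. So FIRST(C) = {λ, bool, true}.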